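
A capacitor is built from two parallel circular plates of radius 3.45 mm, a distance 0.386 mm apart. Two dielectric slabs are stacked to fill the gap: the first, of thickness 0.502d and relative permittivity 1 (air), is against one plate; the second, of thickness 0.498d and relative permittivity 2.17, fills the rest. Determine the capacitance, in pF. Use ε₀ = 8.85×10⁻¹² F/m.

A = π(3.45 mm)² = 3.74×10⁻⁵ m².
Stacked slabs ⇒ two capacitors in series, each with the full plate area.
C₁ = κ₁ε₀A/d₁ = 1.00 × 8.85×10⁻¹² × 3.74×10⁻⁵ / 1.94×10⁻⁴ = 1.71×10⁻¹² F.
C₂ = κ₂ε₀A/d₂ = 2.17 × 8.85×10⁻¹² × 3.74×10⁻⁵ / 1.92×10⁻⁴ = 3.74×10⁻¹² F.
C = (1/C₁ + 1/C₂)⁻¹ = 1.17×10⁻¹² F.

C ≈ 1.17 pF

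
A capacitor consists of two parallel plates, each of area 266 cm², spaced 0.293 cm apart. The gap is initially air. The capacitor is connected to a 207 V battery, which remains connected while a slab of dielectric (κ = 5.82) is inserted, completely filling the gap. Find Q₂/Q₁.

5.82

Battery connected ⇒ V is held fixed.
C₂ = 5.82 C₁ and Q = CV, so Q₂/Q₁ = C₂/C₁ = 5.82.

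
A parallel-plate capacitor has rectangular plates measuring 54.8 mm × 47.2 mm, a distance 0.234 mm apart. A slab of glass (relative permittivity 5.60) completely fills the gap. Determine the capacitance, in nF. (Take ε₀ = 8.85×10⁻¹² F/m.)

0.548 nF

A = 54.8 × 47.2 mm² = 2.59×10⁻³ m².
C = κε₀A/d = 5.60 × 8.85×10⁻¹² × 2.59×10⁻³ / 2.34×10⁻⁴ = 5.48×10⁻¹⁰ F.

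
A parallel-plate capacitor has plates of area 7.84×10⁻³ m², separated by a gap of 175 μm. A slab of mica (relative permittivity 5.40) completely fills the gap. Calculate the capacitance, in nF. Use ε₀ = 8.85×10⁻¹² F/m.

C ≈ 2.14 nF

C = κε₀A/d = 5.40 × 8.85×10⁻¹² × 7.84×10⁻³ / 1.75×10⁻⁴ = 2.14×10⁻⁹ F.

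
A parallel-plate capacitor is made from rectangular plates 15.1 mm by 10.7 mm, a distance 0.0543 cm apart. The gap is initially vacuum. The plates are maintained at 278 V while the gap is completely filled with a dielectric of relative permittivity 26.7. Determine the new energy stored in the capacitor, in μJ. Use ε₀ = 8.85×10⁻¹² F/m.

A = 15.1 × 10.7 mm² = 1.62×10⁻⁴ m².
Initially C₁ = ε₀A/d = 8.85×10⁻¹² × 1.62×10⁻⁴ / 5.43×10⁻⁴ = 2.63×10⁻¹² F.
U₁ = 1.02×10⁻⁷ J.
Battery connected ⇒ V is held fixed. C₂ = 26.7 C₁ and U = ½CV², so U₂/U₁ = C₂/C₁ = 26.7.
U₂ = 26.7 × 1.02×10⁻⁷ = 2.72×10⁻⁶ J.

U ≈ 2.72 μJ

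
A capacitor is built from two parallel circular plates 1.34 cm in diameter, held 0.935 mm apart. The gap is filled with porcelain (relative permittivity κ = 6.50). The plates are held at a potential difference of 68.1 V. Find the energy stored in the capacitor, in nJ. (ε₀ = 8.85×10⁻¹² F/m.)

20.1 nJ

A = π(1.34/2 cm)² = 1.41×10⁻⁴ m².
C = κε₀A/d = 6.50 × 8.85×10⁻¹² × 1.41×10⁻⁴ / 9.35×10⁻⁴ = 8.68×10⁻¹² F.
U = ½CV² = ½ × 8.68×10⁻¹² × (68.1)² = 2.01×10⁻⁸ J.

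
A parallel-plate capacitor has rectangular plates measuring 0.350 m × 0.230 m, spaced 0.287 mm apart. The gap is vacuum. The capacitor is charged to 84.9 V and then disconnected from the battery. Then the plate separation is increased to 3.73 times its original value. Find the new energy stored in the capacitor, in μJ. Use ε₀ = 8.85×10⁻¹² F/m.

33.4 μJ

A = 0.350 × 0.230 m² = 8.05×10⁻² m².
Initially C₁ = ε₀A/d = 8.85×10⁻¹² × 8.05×10⁻² / 2.87×10⁻⁴ = 2.48×10⁻⁹ F.
U₁ = 8.95×10⁻⁶ J.
Isolated ⇒ Q is held fixed. C₂ = 0.268 C₁ and U = Q²/(2C), so U₂/U₁ = C₁/C₂ = 3.73.
U₂ = 3.73 × 8.95×10⁻⁶ = 3.34×10⁻⁵ J.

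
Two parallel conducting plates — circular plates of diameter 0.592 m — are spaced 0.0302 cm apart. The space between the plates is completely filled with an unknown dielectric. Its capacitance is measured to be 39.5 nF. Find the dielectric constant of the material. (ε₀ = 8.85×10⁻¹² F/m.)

A = π(0.592/2 m)² = 0.275 m².
κ = Cd/(ε₀A) = 3.95×10⁻⁸ × 3.02×10⁻⁴ / (8.85×10⁻¹² × 0.275) = 4.90.

4.90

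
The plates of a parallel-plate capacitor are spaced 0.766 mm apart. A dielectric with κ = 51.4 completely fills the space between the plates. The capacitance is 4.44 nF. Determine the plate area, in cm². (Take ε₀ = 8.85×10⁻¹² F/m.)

A = Cd/(κε₀) = 4.44×10⁻⁹ × 7.66×10⁻⁴ / (51.4 × 8.85×10⁻¹²) = 7.48×10⁻³ m².

A ≈ 74.8 cm²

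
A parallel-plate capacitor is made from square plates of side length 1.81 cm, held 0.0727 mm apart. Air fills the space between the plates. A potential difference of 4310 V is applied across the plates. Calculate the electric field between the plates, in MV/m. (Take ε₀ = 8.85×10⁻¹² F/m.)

E ≈ 59.3 MV/m

E = V/d = 4310 / 7.27×10⁻⁵ = 5.93×10⁷ V/m.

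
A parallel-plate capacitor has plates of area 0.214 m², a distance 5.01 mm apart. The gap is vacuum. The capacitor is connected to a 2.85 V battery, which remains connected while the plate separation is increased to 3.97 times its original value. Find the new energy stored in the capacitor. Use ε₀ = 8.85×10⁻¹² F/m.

Initially C₁ = ε₀A/d = 8.85×10⁻¹² × 0.214 / 5.01×10⁻³ = 3.78×10⁻¹⁰ F.
U₁ = 1.54×10⁻⁹ J.
Battery connected ⇒ V is held fixed. C₂ = 0.252 C₁ and U = ½CV², so U₂/U₁ = C₂/C₁ = 0.252.
U₂ = 0.252 × 1.54×10⁻⁹ = 3.87×10⁻¹⁰ J.

387 pJ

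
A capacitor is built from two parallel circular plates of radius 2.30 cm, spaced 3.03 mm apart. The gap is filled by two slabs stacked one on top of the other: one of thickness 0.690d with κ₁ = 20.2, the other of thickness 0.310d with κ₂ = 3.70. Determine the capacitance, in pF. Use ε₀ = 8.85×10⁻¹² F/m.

C ≈ 41.2 pF

A = π(2.30 cm)² = 1.66×10⁻³ m².
Stacked slabs ⇒ two capacitors in series, each with the full plate area.
C₁ = κ₁ε₀A/d₁ = 20.2 × 8.85×10⁻¹² × 1.66×10⁻³ / 2.09×10⁻³ = 1.42×10⁻¹⁰ F.
C₂ = κ₂ε₀A/d₂ = 3.70 × 8.85×10⁻¹² × 1.66×10⁻³ / 9.39×10⁻⁴ = 5.79×10⁻¹¹ F.
C = (1/C₁ + 1/C₂)⁻¹ = 4.12×10⁻¹¹ F.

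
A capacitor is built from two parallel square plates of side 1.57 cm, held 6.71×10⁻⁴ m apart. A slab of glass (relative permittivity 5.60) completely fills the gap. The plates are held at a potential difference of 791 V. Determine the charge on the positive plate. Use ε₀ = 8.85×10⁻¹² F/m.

Q ≈ 14.4 nC

A = (1.57 cm)² = 2.46×10⁻⁴ m².
C = κε₀A/d = 5.60 × 8.85×10⁻¹² × 2.46×10⁻⁴ / 6.71×10⁻⁴ = 1.82×10⁻¹¹ F.
Q = CV = 1.82×10⁻¹¹ × 791 = 1.44×10⁻⁸ C.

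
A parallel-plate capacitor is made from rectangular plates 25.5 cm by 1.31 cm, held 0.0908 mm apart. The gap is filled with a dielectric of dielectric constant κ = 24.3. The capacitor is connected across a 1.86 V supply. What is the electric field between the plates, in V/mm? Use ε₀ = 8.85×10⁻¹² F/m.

20.5 V/mm

E = V/d = 1.86 / 9.08×10⁻⁵ = 2.05×10⁴ V/m.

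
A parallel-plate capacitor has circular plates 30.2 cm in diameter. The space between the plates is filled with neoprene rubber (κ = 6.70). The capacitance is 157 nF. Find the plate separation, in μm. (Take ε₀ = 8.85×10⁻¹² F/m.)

A = π(30.2/2 cm)² = 7.16×10⁻² m².
d = κε₀A/C = 6.70 × 8.85×10⁻¹² × 7.16×10⁻² / 1.57×10⁻⁷ = 2.71×10⁻⁵ m.

d ≈ 27.1 μm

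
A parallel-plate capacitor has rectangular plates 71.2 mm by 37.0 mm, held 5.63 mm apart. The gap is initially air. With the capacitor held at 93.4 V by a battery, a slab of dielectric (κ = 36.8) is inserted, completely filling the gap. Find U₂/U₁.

U₂/U₁ ≈ 36.8

Battery connected ⇒ V is held fixed.
C₂ = 36.8 C₁ and U = ½CV², so U₂/U₁ = C₂/C₁ = 36.8.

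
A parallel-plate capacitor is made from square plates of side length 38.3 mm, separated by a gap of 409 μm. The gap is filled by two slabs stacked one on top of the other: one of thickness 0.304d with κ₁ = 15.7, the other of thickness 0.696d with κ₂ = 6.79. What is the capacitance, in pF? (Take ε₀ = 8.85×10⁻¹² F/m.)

A = (38.3 mm)² = 1.47×10⁻³ m².
Stacked slabs ⇒ two capacitors in series, each with the full plate area.
C₁ = κ₁ε₀A/d₁ = 15.7 × 8.85×10⁻¹² × 1.47×10⁻³ / 1.24×10⁻⁴ = 1.64×10⁻⁹ F.
C₂ = κ₂ε₀A/d₂ = 6.79 × 8.85×10⁻¹² × 1.47×10⁻³ / 2.85×10⁻⁴ = 3.10×10⁻¹⁰ F.
C = (1/C₁ + 1/C₂)⁻¹ = 2.60×10⁻¹⁰ F.

260 pF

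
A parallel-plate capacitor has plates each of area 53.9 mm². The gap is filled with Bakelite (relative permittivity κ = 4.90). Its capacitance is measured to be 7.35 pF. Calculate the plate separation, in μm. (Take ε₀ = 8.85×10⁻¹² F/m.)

A = 53.9 mm² = 5.39×10⁻⁵ m².
d = κε₀A/C = 4.90 × 8.85×10⁻¹² × 5.39×10⁻⁵ / 7.35×10⁻¹² = 3.18×10⁻⁴ m.

d ≈ 318 μm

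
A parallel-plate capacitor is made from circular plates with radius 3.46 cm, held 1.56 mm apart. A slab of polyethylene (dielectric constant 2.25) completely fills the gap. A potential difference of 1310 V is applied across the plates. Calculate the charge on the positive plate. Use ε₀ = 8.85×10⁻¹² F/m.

A = π(3.46 cm)² = 3.76×10⁻³ m².
C = κε₀A/d = 2.25 × 8.85×10⁻¹² × 3.76×10⁻³ / 1.56×10⁻³ = 4.80×10⁻¹¹ F.
Q = CV = 4.80×10⁻¹¹ × 1310 = 6.29×10⁻⁸ C.

Q ≈ 62.9 nC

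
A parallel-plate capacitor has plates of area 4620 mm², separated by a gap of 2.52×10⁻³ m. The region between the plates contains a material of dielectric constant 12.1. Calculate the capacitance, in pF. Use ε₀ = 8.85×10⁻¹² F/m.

C ≈ 196 pF

A = 4620 mm² = 4.62×10⁻³ m².
C = κε₀A/d = 12.1 × 8.85×10⁻¹² × 4.62×10⁻³ / 2.52×10⁻³ = 1.96×10⁻¹⁰ F.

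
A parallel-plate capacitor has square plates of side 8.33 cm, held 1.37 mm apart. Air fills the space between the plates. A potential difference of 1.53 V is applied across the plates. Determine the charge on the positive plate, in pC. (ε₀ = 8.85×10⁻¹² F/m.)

68.6 pC

A = (8.33 cm)² = 6.94×10⁻³ m².
C = ε₀A/d = 8.85×10⁻¹² × 6.94×10⁻³ / 1.37×10⁻³ = 4.48×10⁻¹¹ F.
Q = CV = 4.48×10⁻¹¹ × 1.53 = 6.86×10⁻¹¹ C.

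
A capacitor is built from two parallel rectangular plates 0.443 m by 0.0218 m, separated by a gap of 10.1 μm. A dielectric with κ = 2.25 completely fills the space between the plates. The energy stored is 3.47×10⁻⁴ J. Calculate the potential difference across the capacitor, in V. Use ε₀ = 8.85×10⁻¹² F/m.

191 V

A = 0.443 × 0.0218 m² = 9.66×10⁻³ m².
C = κε₀A/d = 2.25 × 8.85×10⁻¹² × 9.66×10⁻³ / 1.01×10⁻⁵ = 1.90×10⁻⁸ F.
V = √(2U/C) = √(2 × 3.47×10⁻⁴ / 1.90×10⁻⁸) = 1.91×10² V.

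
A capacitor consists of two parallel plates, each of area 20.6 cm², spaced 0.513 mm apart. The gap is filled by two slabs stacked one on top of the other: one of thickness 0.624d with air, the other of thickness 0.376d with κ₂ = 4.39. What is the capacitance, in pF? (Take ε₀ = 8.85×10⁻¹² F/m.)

C ≈ 50.1 pF

A = 20.6 cm² = 2.06×10⁻³ m².
Stacked slabs ⇒ two capacitors in series, each with the full plate area.
C₁ = κ₁ε₀A/d₁ = 1.00 × 8.85×10⁻¹² × 2.06×10⁻³ / 3.20×10⁻⁴ = 5.70×10⁻¹¹ F.
C₂ = κ₂ε₀A/d₂ = 4.39 × 8.85×10⁻¹² × 2.06×10⁻³ / 1.93×10⁻⁴ = 4.15×10⁻¹⁰ F.
C = (1/C₁ + 1/C₂)⁻¹ = 5.01×10⁻¹¹ F.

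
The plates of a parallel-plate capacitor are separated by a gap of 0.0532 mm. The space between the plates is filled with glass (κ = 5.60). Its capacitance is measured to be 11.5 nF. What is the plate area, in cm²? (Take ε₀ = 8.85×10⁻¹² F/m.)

A ≈ 123 cm²

A = Cd/(κε₀) = 1.15×10⁻⁸ × 5.32×10⁻⁵ / (5.60 × 8.85×10⁻¹²) = 1.23×10⁻² m².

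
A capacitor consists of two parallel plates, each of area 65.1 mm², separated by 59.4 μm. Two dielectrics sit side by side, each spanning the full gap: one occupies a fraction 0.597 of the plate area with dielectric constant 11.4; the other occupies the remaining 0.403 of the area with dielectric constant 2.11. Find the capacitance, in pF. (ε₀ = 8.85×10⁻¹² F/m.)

C ≈ 74.3 pF

A = 65.1 mm² = 6.51×10⁻⁵ m².
Side-by-side slabs ⇒ two capacitors in parallel, each spanning the full gap.
C₁ = κ₁ε₀A₁/d = 11.4 × 8.85×10⁻¹² × 3.89×10⁻⁵ / 5.94×10⁻⁵ = 6.60×10⁻¹¹ F.
C₂ = κ₂ε₀A₂/d = 2.11 × 8.85×10⁻¹² × 2.62×10⁻⁵ / 5.94×10⁻⁵ = 8.25×10⁻¹² F.
C = C₁ + C₂ = 7.43×10⁻¹¹ F.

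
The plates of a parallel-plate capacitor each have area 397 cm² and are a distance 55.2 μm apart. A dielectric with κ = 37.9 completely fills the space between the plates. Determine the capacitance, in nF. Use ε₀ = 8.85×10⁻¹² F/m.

A = 397 cm² = 3.97×10⁻² m².
C = κε₀A/d = 37.9 × 8.85×10⁻¹² × 3.97×10⁻² / 5.52×10⁻⁵ = 2.41×10⁻⁷ F.

C ≈ 241 nF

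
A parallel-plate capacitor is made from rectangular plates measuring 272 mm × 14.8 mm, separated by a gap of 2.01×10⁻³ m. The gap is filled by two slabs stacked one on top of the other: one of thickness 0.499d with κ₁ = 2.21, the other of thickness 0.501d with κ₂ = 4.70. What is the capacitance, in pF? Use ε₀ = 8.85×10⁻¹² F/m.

A = 272 × 14.8 mm² = 4.03×10⁻³ m².
Stacked slabs ⇒ two capacitors in series, each with the full plate area.
C₁ = κ₁ε₀A/d₁ = 2.21 × 8.85×10⁻¹² × 4.03×10⁻³ / 1.00×10⁻³ = 7.85×10⁻¹¹ F.
C₂ = κ₂ε₀A/d₂ = 4.70 × 8.85×10⁻¹² × 4.03×10⁻³ / 1.01×10⁻³ = 1.66×10⁻¹⁰ F.
C = (1/C₁ + 1/C₂)⁻¹ = 5.33×10⁻¹¹ F.

C ≈ 53.3 pF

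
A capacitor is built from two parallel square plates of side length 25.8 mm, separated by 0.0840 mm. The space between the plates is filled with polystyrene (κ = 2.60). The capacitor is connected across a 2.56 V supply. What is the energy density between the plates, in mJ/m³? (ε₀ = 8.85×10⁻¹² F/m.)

u ≈ 10.7 mJ/m³

E = V/d = 2.56 / 8.40×10⁻⁵ = 3.05×10⁴ V/m.
u = ½κε₀E² = ½ × 2.60 × 8.85×10⁻¹² × (3.05×10⁴)² = 1.07×10⁻² J/m³.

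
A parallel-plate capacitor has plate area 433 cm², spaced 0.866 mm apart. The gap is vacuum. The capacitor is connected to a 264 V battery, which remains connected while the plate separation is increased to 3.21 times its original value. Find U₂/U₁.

U₂/U₁ ≈ 0.312

Battery connected ⇒ V is held fixed.
C₂ = 0.312 C₁ and U = ½CV², so U₂/U₁ = C₂/C₁ = 0.312.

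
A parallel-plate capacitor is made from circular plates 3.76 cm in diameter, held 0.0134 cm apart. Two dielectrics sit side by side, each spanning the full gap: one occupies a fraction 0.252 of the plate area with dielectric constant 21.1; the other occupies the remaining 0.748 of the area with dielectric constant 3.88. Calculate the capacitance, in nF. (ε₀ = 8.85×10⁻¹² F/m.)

A = π(3.76/2 cm)² = 1.11×10⁻³ m².
Side-by-side slabs ⇒ two capacitors in parallel, each spanning the full gap.
C₁ = κ₁ε₀A₁/d = 21.1 × 8.85×10⁻¹² × 2.80×10⁻⁴ / 1.34×10⁻⁴ = 3.90×10⁻¹⁰ F.
C₂ = κ₂ε₀A₂/d = 3.88 × 8.85×10⁻¹² × 8.31×10⁻⁴ / 1.34×10⁻⁴ = 2.13×10⁻¹⁰ F.
C = C₁ + C₂ = 6.03×10⁻¹⁰ F.

0.603 nF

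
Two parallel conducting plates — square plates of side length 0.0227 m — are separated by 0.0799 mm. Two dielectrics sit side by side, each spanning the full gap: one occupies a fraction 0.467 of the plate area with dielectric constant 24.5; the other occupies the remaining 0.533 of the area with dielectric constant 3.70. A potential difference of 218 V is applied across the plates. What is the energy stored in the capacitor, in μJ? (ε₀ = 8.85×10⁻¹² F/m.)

18.2 μJ

A = (0.0227 m)² = 5.15×10⁻⁴ m².
Side-by-side slabs ⇒ two capacitors in parallel, each spanning the full gap.
C₁ = κ₁ε₀A₁/d = 24.5 × 8.85×10⁻¹² × 2.41×10⁻⁴ / 7.99×10⁻⁵ = 6.53×10⁻¹⁰ F.
C₂ = κ₂ε₀A₂/d = 3.70 × 8.85×10⁻¹² × 2.75×10⁻⁴ / 7.99×10⁻⁵ = 1.13×10⁻¹⁰ F.
C = C₁ + C₂ = 7.66×10⁻¹⁰ F.
U = ½CV² = ½ × 7.66×10⁻¹⁰ × (218)² = 1.82×10⁻⁵ J.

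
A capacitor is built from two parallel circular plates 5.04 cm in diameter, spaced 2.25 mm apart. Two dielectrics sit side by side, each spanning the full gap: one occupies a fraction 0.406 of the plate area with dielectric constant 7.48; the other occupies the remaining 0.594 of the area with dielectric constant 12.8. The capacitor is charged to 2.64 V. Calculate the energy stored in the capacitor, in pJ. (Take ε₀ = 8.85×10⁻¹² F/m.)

A = π(5.04/2 cm)² = 2.00×10⁻³ m².
Side-by-side slabs ⇒ two capacitors in parallel, each spanning the full gap.
C₁ = κ₁ε₀A₁/d = 7.48 × 8.85×10⁻¹² × 8.10×10⁻⁴ / 2.25×10⁻³ = 2.38×10⁻¹¹ F.
C₂ = κ₂ε₀A₂/d = 12.8 × 8.85×10⁻¹² × 1.19×10⁻³ / 2.25×10⁻³ = 5.97×10⁻¹¹ F.
C = C₁ + C₂ = 8.35×10⁻¹¹ F.
U = ½CV² = ½ × 8.35×10⁻¹¹ × (2.64)² = 2.91×10⁻¹⁰ J.

291 pJ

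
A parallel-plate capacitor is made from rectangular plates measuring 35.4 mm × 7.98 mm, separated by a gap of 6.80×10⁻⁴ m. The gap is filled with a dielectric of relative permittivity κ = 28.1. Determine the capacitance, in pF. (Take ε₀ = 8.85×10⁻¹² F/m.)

A = 35.4 × 7.98 mm² = 2.82×10⁻⁴ m².
C = κε₀A/d = 28.1 × 8.85×10⁻¹² × 2.82×10⁻⁴ / 6.80×10⁻⁴ = 1.03×10⁻¹⁰ F.

C ≈ 103 pF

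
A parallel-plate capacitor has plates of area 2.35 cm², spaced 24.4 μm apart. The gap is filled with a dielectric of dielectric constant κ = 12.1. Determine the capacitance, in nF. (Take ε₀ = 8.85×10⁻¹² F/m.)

C ≈ 1.03 nF

A = 2.35 cm² = 2.35×10⁻⁴ m².
C = κε₀A/d = 12.1 × 8.85×10⁻¹² × 2.35×10⁻⁴ / 2.44×10⁻⁵ = 1.03×10⁻⁹ F.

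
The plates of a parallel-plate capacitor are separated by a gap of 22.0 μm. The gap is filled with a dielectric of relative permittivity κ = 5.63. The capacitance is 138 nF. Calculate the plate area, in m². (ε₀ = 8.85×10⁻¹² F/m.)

0.0609 m²

A = Cd/(κε₀) = 1.38×10⁻⁷ × 2.20×10⁻⁵ / (5.63 × 8.85×10⁻¹²) = 6.09×10⁻² m².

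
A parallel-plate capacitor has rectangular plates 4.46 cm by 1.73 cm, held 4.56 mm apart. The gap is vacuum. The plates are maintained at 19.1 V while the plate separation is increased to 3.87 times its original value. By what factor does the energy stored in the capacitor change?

Battery connected ⇒ V is held fixed.
C₂ = 0.258 C₁ and U = ½CV², so U₂/U₁ = C₂/C₁ = 0.258.

U₂/U₁ ≈ 0.258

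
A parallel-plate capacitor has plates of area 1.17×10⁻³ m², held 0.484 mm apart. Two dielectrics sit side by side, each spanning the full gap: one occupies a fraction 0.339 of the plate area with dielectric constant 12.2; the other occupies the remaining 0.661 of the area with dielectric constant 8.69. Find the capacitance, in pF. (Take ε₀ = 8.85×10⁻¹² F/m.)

Side-by-side slabs ⇒ two capacitors in parallel, each spanning the full gap.
C₁ = κ₁ε₀A₁/d = 12.2 × 8.85×10⁻¹² × 3.97×10⁻⁴ / 4.84×10⁻⁴ = 8.85×10⁻¹¹ F.
C₂ = κ₂ε₀A₂/d = 8.69 × 8.85×10⁻¹² × 7.73×10⁻⁴ / 4.84×10⁻⁴ = 1.23×10⁻¹⁰ F.
C = C₁ + C₂ = 2.11×10⁻¹⁰ F.

211 pF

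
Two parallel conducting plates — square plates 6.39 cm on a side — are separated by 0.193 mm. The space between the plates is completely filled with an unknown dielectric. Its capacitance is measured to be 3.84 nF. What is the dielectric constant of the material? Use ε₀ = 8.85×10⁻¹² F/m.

20.5

A = (6.39 cm)² = 4.08×10⁻³ m².
κ = Cd/(ε₀A) = 3.84×10⁻⁹ × 1.93×10⁻⁴ / (8.85×10⁻¹² × 4.08×10⁻³) = 20.5.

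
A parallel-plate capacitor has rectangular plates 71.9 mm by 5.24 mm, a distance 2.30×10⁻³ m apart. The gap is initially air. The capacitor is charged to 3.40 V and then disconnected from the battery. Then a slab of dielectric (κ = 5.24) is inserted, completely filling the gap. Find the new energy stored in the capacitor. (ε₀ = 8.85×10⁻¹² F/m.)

A = 71.9 × 5.24 mm² = 3.77×10⁻⁴ m².
Initially C₁ = ε₀A/d = 8.85×10⁻¹² × 3.77×10⁻⁴ / 2.30×10⁻³ = 1.45×10⁻¹² F.
U₁ = 8.38×10⁻¹² J.
Isolated ⇒ Q is held fixed. C₂ = 5.24 C₁ and U = Q²/(2C), so U₂/U₁ = C₁/C₂ = 0.191.
U₂ = 0.191 × 8.38×10⁻¹² = 1.60×10⁻¹² J.

1.60 pJ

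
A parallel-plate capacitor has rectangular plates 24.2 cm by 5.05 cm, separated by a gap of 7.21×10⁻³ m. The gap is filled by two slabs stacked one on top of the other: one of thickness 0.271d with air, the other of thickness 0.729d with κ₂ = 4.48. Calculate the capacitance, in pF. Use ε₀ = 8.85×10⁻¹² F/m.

34.6 pF

A = 24.2 × 5.05 cm² = 1.22×10⁻² m².
Stacked slabs ⇒ two capacitors in series, each with the full plate area.
C₁ = κ₁ε₀A/d₁ = 1.00 × 8.85×10⁻¹² × 1.22×10⁻² / 1.95×10⁻³ = 5.54×10⁻¹¹ F.
C₂ = κ₂ε₀A/d₂ = 4.48 × 8.85×10⁻¹² × 1.22×10⁻² / 5.26×10⁻³ = 9.22×10⁻¹¹ F.
C = (1/C₁ + 1/C₂)⁻¹ = 3.46×10⁻¹¹ F.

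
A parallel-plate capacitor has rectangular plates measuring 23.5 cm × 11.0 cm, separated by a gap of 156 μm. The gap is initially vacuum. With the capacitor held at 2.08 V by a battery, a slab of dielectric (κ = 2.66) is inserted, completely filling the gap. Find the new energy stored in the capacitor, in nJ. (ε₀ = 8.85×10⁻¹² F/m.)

U ≈ 8.44 nJ

A = 23.5 × 11.0 cm² = 2.58×10⁻² m².
Initially C₁ = ε₀A/d = 8.85×10⁻¹² × 2.58×10⁻² / 1.56×10⁻⁴ = 1.47×10⁻⁹ F.
U₁ = 3.17×10⁻⁹ J.
Battery connected ⇒ V is held fixed. C₂ = 2.66 C₁ and U = ½CV², so U₂/U₁ = C₂/C₁ = 2.66.
U₂ = 2.66 × 3.17×10⁻⁹ = 8.44×10⁻⁹ J.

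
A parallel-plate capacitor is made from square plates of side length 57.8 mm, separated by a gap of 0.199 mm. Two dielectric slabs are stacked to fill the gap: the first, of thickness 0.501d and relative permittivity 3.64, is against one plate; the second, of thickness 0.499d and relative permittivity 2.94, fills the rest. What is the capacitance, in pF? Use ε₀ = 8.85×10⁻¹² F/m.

C ≈ 483 pF

A = (57.8 mm)² = 3.34×10⁻³ m².
Stacked slabs ⇒ two capacitors in series, each with the full plate area.
C₁ = κ₁ε₀A/d₁ = 3.64 × 8.85×10⁻¹² × 3.34×10⁻³ / 9.97×10⁻⁵ = 1.08×10⁻⁹ F.
C₂ = κ₂ε₀A/d₂ = 2.94 × 8.85×10⁻¹² × 3.34×10⁻³ / 9.93×10⁻⁵ = 8.75×10⁻¹⁰ F.
C = (1/C₁ + 1/C₂)⁻¹ = 4.83×10⁻¹⁰ F.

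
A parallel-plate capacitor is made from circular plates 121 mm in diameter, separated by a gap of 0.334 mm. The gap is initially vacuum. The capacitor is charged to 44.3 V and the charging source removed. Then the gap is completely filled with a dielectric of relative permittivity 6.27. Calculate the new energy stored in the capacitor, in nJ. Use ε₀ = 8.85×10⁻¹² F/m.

47.7 nJ

A = π(121/2 mm)² = 1.15×10⁻² m².
Initially C₁ = ε₀A/d = 8.85×10⁻¹² × 1.15×10⁻² / 3.34×10⁻⁴ = 3.05×10⁻¹⁰ F.
U₁ = 2.99×10⁻⁷ J.
Isolated ⇒ Q is held fixed. C₂ = 6.27 C₁ and U = Q²/(2C), so U₂/U₁ = C₁/C₂ = 0.159.
U₂ = 0.159 × 2.99×10⁻⁷ = 4.77×10⁻⁸ J.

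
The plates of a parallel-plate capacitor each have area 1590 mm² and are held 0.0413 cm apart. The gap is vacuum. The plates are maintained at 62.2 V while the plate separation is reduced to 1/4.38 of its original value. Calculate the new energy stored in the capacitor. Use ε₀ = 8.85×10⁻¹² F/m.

A = 1590 mm² = 1.59×10⁻³ m².
Initially C₁ = ε₀A/d = 8.85×10⁻¹² × 1.59×10⁻³ / 4.13×10⁻⁴ = 3.41×10⁻¹¹ F.
U₁ = 6.59×10⁻⁸ J.
Battery connected ⇒ V is held fixed. C₂ = 4.38 C₁ and U = ½CV², so U₂/U₁ = C₂/C₁ = 4.38.
U₂ = 4.38 × 6.59×10⁻⁸ = 2.89×10⁻⁷ J.

U ≈ 289 nJ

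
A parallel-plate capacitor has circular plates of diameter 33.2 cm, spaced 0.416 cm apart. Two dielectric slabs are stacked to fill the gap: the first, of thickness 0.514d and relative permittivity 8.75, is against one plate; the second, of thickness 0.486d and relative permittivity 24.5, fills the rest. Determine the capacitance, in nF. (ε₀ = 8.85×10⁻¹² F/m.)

A = π(33.2/2 cm)² = 8.66×10⁻² m².
Stacked slabs ⇒ two capacitors in series, each with the full plate area.
C₁ = κ₁ε₀A/d₁ = 8.75 × 8.85×10⁻¹² × 8.66×10⁻² / 2.14×10⁻³ = 3.14×10⁻⁹ F.
C₂ = κ₂ε₀A/d₂ = 24.5 × 8.85×10⁻¹² × 8.66×10⁻² / 2.02×10⁻³ = 9.28×10⁻⁹ F.
C = (1/C₁ + 1/C₂)⁻¹ = 2.34×10⁻⁹ F.

C ≈ 2.34 nF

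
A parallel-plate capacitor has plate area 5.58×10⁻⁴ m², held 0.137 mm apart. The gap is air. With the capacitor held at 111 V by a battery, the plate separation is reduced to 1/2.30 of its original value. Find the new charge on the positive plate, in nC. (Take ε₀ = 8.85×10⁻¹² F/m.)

Initially C₁ = ε₀A/d = 8.85×10⁻¹² × 5.58×10⁻⁴ / 1.37×10⁻⁴ = 3.60×10⁻¹¹ F.
Q₁ = 4.00×10⁻⁹ C.
Battery connected ⇒ V is held fixed. C₂ = 2.30 C₁ and Q = CV, so Q₂/Q₁ = C₂/C₁ = 2.30.
Q₂ = 2.30 × 4.00×10⁻⁹ = 9.20×10⁻⁹ C.

Q ≈ 9.20 nC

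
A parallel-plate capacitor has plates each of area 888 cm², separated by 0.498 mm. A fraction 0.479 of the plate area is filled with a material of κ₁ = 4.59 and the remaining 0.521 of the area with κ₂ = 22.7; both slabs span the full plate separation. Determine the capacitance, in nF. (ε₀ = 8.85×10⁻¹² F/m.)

A = 888 cm² = 8.88×10⁻² m².
Side-by-side slabs ⇒ two capacitors in parallel, each spanning the full gap.
C₁ = κ₁ε₀A₁/d = 4.59 × 8.85×10⁻¹² × 4.25×10⁻² / 4.98×10⁻⁴ = 3.47×10⁻⁹ F.
C₂ = κ₂ε₀A₂/d = 22.7 × 8.85×10⁻¹² × 4.63×10⁻² / 4.98×10⁻⁴ = 1.87×10⁻⁸ F.
C = C₁ + C₂ = 2.21×10⁻⁸ F.

22.1 nF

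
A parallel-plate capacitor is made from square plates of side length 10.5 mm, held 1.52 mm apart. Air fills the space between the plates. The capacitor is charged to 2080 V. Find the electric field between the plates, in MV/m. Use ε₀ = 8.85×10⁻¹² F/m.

1.37 MV/m

E = V/d = 2080 / 1.52×10⁻³ = 1.37×10⁶ V/m.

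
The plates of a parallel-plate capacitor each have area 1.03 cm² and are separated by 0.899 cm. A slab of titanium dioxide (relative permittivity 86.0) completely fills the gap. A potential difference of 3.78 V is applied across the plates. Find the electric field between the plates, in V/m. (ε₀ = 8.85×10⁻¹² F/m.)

E = V/d = 3.78 / 8.99×10⁻³ = 4.20×10² V/m.

420 V/m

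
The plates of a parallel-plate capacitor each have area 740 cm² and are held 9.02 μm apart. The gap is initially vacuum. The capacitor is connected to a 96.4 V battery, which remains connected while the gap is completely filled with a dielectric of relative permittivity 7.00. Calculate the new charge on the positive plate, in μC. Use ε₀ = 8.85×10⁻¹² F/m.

A = 740 cm² = 7.40×10⁻² m².
Initially C₁ = ε₀A/d = 8.85×10⁻¹² × 7.40×10⁻² / 9.02×10⁻⁶ = 7.26×10⁻⁸ F.
Q₁ = 7.00×10⁻⁶ C.
Battery connected ⇒ V is held fixed. C₂ = 7.00 C₁ and Q = CV, so Q₂/Q₁ = C₂/C₁ = 7.00.
Q₂ = 7.00 × 7.00×10⁻⁶ = 4.90×10⁻⁵ C.

Q ≈ 49.0 μC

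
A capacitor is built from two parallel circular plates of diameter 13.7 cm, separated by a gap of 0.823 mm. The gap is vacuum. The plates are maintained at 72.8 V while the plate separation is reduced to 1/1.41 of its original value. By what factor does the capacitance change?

1.41

C = ε₀A/d scales as 1/d, so C₂/C₁ = d₁/d₂ = 1.41.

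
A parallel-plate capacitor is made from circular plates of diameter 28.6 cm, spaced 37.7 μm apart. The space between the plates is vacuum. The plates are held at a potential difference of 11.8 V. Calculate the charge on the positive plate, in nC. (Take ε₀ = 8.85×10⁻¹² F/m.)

178 nC

A = π(28.6/2 cm)² = 6.42×10⁻² m².
C = ε₀A/d = 8.85×10⁻¹² × 6.42×10⁻² / 3.77×10⁻⁵ = 1.51×10⁻⁸ F.
Q = CV = 1.51×10⁻⁸ × 11.8 = 1.78×10⁻⁷ C.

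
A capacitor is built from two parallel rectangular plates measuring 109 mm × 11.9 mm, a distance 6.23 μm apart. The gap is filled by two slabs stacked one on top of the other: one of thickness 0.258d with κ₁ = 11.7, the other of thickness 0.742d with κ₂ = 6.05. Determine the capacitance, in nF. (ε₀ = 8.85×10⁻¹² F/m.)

C ≈ 12.7 nF

A = 109 × 11.9 mm² = 1.30×10⁻³ m².
Stacked slabs ⇒ two capacitors in series, each with the full plate area.
C₁ = κ₁ε₀A/d₁ = 11.7 × 8.85×10⁻¹² × 1.30×10⁻³ / 1.61×10⁻⁶ = 8.36×10⁻⁸ F.
C₂ = κ₂ε₀A/d₂ = 6.05 × 8.85×10⁻¹² × 1.30×10⁻³ / 4.62×10⁻⁶ = 1.50×10⁻⁸ F.
C = (1/C₁ + 1/C₂)⁻¹ = 1.27×10⁻⁸ F.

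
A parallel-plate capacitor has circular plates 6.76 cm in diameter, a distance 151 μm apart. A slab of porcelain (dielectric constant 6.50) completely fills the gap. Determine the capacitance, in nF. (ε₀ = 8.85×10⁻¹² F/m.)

C ≈ 1.37 nF

A = π(6.76/2 cm)² = 3.59×10⁻³ m².
C = κε₀A/d = 6.50 × 8.85×10⁻¹² × 3.59×10⁻³ / 1.51×10⁻⁴ = 1.37×10⁻⁹ F.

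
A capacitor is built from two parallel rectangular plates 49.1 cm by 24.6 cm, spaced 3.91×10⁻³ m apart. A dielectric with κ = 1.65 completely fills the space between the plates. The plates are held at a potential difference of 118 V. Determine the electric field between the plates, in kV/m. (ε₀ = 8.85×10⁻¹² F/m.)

E ≈ 30.2 kV/m

E = V/d = 118 / 3.91×10⁻³ = 3.02×10⁴ V/m.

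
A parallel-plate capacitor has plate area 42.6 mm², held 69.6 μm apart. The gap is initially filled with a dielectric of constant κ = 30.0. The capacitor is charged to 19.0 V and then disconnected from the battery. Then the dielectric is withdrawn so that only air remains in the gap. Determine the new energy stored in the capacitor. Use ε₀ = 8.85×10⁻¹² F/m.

A = 42.6 mm² = 4.26×10⁻⁵ m².
Initially C₁ = κε₀A/d = 30.0 × 8.85×10⁻¹² × 4.26×10⁻⁵ / 6.96×10⁻⁵ = 1.63×10⁻¹⁰ F.
U₁ = 2.93×10⁻⁸ J.
Isolated ⇒ Q is held fixed. C₂ = 0.0333 C₁ and U = Q²/(2C), so U₂/U₁ = C₁/C₂ = 30.0.
U₂ = 30.0 × 2.93×10⁻⁸ = 8.80×10⁻⁷ J.

U ≈ 0.880 μJ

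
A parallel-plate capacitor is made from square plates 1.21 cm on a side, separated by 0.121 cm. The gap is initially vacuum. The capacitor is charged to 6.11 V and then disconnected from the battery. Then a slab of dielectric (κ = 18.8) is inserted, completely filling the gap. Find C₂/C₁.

C = κε₀A/d scales with κ, so C₂/C₁ = κ = 18.8.

18.8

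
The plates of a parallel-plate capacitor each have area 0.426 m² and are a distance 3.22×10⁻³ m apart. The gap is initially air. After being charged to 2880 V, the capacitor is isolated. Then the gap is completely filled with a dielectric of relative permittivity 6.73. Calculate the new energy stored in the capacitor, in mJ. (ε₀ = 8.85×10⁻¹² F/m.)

Initially C₁ = ε₀A/d = 8.85×10⁻¹² × 0.426 / 3.22×10⁻³ = 1.17×10⁻⁹ F.
U₁ = 4.86×10⁻³ J.
Isolated ⇒ Q is held fixed. C₂ = 6.73 C₁ and U = Q²/(2C), so U₂/U₁ = C₁/C₂ = 0.149.
U₂ = 0.149 × 4.86×10⁻³ = 7.22×10⁻⁴ J.

0.722 mJ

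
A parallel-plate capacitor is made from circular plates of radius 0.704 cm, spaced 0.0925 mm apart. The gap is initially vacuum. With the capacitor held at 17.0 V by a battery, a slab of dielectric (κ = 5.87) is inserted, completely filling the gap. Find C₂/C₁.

5.87

C = κε₀A/d scales with κ, so C₂/C₁ = κ = 5.87.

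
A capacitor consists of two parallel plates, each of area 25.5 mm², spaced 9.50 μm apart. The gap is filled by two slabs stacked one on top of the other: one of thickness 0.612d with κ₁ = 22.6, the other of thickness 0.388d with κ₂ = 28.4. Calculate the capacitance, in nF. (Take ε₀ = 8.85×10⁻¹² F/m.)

A = 25.5 mm² = 2.55×10⁻⁵ m².
Stacked slabs ⇒ two capacitors in series, each with the full plate area.
C₁ = κ₁ε₀A/d₁ = 22.6 × 8.85×10⁻¹² × 2.55×10⁻⁵ / 5.81×10⁻⁶ = 8.77×10⁻¹⁰ F.
C₂ = κ₂ε₀A/d₂ = 28.4 × 8.85×10⁻¹² × 2.55×10⁻⁵ / 3.69×10⁻⁶ = 1.74×10⁻⁹ F.
C = (1/C₁ + 1/C₂)⁻¹ = 5.83×10⁻¹⁰ F.

C ≈ 0.583 nF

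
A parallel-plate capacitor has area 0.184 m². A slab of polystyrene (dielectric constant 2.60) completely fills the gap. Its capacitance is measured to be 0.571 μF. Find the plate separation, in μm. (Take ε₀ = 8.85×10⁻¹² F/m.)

d = κε₀A/C = 2.60 × 8.85×10⁻¹² × 0.184 / 5.71×10⁻⁷ = 7.41×10⁻⁶ m.

7.41 μm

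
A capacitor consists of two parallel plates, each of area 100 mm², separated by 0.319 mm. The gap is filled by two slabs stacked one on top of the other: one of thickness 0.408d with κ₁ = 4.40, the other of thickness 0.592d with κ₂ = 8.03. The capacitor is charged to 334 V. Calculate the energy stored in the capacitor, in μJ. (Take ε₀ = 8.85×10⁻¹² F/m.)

A = 100 mm² = 1.00×10⁻⁴ m².
Stacked slabs ⇒ two capacitors in series, each with the full plate area.
C₁ = κ₁ε₀A/d₁ = 4.40 × 8.85×10⁻¹² × 1.00×10⁻⁴ / 1.30×10⁻⁴ = 2.99×10⁻¹¹ F.
C₂ = κ₂ε₀A/d₂ = 8.03 × 8.85×10⁻¹² × 1.00×10⁻⁴ / 1.89×10⁻⁴ = 3.76×10⁻¹¹ F.
C = (1/C₁ + 1/C₂)⁻¹ = 1.67×10⁻¹¹ F.
U = ½CV² = ½ × 1.67×10⁻¹¹ × (334)² = 9.30×10⁻⁷ J.

U ≈ 0.930 μJ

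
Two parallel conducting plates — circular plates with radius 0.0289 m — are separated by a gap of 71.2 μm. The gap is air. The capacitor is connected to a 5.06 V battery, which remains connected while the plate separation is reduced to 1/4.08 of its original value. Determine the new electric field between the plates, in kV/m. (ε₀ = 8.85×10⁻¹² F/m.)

290 kV/m

A = π(0.0289 m)² = 2.62×10⁻³ m².
Initially C₁ = ε₀A/d = 8.85×10⁻¹² × 2.62×10⁻³ / 7.12×10⁻⁵ = 3.26×10⁻¹⁰ F.
E₁ = 7.11×10⁴ V/m.
Battery connected ⇒ V is held fixed. E = V/d, so E₂/E₁ = d₁/d₂ = 4.08.
E₂ = 4.08 × 7.11×10⁴ = 2.90×10⁵ V/m.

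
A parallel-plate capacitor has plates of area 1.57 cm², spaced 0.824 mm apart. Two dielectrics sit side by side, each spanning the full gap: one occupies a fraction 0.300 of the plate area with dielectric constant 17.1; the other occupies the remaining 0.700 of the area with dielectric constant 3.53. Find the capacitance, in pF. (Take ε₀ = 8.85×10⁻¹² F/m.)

A = 1.57 cm² = 1.57×10⁻⁴ m².
Side-by-side slabs ⇒ two capacitors in parallel, each spanning the full gap.
C₁ = κ₁ε₀A₁/d = 17.1 × 8.85×10⁻¹² × 4.71×10⁻⁵ / 8.24×10⁻⁴ = 8.65×10⁻¹² F.
C₂ = κ₂ε₀A₂/d = 3.53 × 8.85×10⁻¹² × 1.10×10⁻⁴ / 8.24×10⁻⁴ = 4.17×10⁻¹² F.
C = C₁ + C₂ = 1.28×10⁻¹¹ F.

12.8 pF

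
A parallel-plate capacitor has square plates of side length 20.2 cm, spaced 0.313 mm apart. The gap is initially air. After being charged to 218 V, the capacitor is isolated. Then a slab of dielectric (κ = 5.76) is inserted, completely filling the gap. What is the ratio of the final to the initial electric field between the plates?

E₂/E₁ ≈ 0.174

Isolated ⇒ Q is held fixed.
V₂ = Q/C₂ = V₁/5.76; E = V/d, so E₂/E₁ = (V₂/V₁)(d₁/d₂) = 0.174.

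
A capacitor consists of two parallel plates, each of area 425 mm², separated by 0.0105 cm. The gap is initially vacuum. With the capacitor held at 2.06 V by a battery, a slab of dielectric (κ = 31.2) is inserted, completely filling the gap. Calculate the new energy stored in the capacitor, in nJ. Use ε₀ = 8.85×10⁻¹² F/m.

U ≈ 2.37 nJ

A = 425 mm² = 4.25×10⁻⁴ m².
Initially C₁ = ε₀A/d = 8.85×10⁻¹² × 4.25×10⁻⁴ / 1.05×10⁻⁴ = 3.58×10⁻¹¹ F.
U₁ = 7.60×10⁻¹¹ J.
Battery connected ⇒ V is held fixed. C₂ = 31.2 C₁ and U = ½CV², so U₂/U₁ = C₂/C₁ = 31.2.
U₂ = 31.2 × 7.60×10⁻¹¹ = 2.37×10⁻⁹ J.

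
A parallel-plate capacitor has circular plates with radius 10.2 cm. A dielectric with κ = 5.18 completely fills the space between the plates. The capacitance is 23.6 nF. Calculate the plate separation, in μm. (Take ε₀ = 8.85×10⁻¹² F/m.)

d ≈ 63.5 μm

A = π(10.2 cm)² = 3.27×10⁻² m².
d = κε₀A/C = 5.18 × 8.85×10⁻¹² × 3.27×10⁻² / 2.36×10⁻⁸ = 6.35×10⁻⁵ m.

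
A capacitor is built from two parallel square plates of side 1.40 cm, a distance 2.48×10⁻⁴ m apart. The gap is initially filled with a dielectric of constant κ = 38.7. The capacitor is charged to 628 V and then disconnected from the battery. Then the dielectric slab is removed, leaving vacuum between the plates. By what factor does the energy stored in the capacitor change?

38.7

Isolated ⇒ Q is held fixed.
C₂ = 0.0258 C₁ and U = Q²/(2C), so U₂/U₁ = C₁/C₂ = 38.7.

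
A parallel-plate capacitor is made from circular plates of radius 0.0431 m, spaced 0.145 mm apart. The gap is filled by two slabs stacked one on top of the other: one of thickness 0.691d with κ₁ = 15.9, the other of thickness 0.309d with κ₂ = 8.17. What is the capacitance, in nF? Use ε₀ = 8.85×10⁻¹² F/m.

4.38 nF

A = π(0.0431 m)² = 5.84×10⁻³ m².
Stacked slabs ⇒ two capacitors in series, each with the full plate area.
C₁ = κ₁ε₀A/d₁ = 15.9 × 8.85×10⁻¹² × 5.84×10⁻³ / 1.00×10⁻⁴ = 8.20×10⁻⁹ F.
C₂ = κ₂ε₀A/d₂ = 8.17 × 8.85×10⁻¹² × 5.84×10⁻³ / 4.48×10⁻⁵ = 9.42×10⁻⁹ F.
C = (1/C₁ + 1/C₂)⁻¹ = 4.38×10⁻⁹ F.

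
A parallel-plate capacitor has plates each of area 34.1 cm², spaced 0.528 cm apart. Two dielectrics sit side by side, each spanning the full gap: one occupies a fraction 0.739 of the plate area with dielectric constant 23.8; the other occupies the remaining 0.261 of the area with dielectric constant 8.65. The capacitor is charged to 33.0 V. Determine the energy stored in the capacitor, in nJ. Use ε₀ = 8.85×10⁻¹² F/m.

U ≈ 61.8 nJ

A = 34.1 cm² = 3.41×10⁻³ m².
Side-by-side slabs ⇒ two capacitors in parallel, each spanning the full gap.
C₁ = κ₁ε₀A₁/d = 23.8 × 8.85×10⁻¹² × 2.52×10⁻³ / 5.28×10⁻³ = 1.01×10⁻¹⁰ F.
C₂ = κ₂ε₀A₂/d = 8.65 × 8.85×10⁻¹² × 8.90×10⁻⁴ / 5.28×10⁻³ = 1.29×10⁻¹¹ F.
C = C₁ + C₂ = 1.13×10⁻¹⁰ F.
U = ½CV² = ½ × 1.13×10⁻¹⁰ × (33.0)² = 6.18×10⁻⁸ J.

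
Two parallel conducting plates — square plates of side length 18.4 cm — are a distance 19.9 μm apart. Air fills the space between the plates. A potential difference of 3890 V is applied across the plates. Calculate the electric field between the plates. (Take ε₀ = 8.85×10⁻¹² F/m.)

E = V/d = 3890 / 1.99×10⁻⁵ = 1.95×10⁸ V/m.

E ≈ 195 MV/m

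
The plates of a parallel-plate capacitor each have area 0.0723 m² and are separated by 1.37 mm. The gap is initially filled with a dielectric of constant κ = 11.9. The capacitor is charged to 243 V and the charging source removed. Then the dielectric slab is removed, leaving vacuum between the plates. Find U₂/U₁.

11.9

Isolated ⇒ Q is held fixed.
C₂ = 0.0840 C₁ and U = Q²/(2C), so U₂/U₁ = C₁/C₂ = 11.9.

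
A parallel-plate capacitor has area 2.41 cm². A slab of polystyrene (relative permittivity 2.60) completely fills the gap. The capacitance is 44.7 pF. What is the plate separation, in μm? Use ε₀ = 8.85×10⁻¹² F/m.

A = 2.41 cm² = 2.41×10⁻⁴ m².
d = κε₀A/C = 2.60 × 8.85×10⁻¹² × 2.41×10⁻⁴ / 4.47×10⁻¹¹ = 1.24×10⁻⁴ m.

124 μm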